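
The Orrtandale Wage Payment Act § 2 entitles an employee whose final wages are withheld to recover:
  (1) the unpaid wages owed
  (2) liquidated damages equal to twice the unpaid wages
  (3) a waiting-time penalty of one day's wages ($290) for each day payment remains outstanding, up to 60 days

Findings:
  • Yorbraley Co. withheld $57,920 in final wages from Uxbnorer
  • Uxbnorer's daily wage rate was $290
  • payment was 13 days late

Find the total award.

Doubled: 2 × $57,920 = $115,840
Penalty days: min(13, 60) = 13
Waiting-time penalty: 13 × $290 = $3,770
Total award: $57,920 + $115,840 + $3,770 = $177,530

$177,530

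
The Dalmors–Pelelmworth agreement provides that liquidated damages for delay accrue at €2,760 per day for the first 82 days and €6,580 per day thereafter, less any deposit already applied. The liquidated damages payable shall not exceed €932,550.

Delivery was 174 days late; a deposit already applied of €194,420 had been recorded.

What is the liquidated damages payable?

€637,260

First 82 days: 82 × €2,760 = €226,320
Remaining days: (174 − 82) × €6,580 = €605,360
Accrued per-day damages: €226,320 + €605,360 = €831,680
Less deposit already applied: €831,680 − €194,420 = €637,260
Cap at €932,550: €637,260 is within the cap, no reduction.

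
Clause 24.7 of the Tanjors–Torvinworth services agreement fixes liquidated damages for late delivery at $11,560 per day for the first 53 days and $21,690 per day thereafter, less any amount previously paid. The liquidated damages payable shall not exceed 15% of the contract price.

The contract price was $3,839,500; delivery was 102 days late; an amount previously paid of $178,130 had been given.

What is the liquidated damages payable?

Liquidated damages: $575,925

First 53 days: 53 × $11,560 = $612,680
Remaining days: (102 − 53) × $21,690 = $1,062,810
Accrued per-day damages: $612,680 + $1,062,810 = $1,675,490
Less amount previously paid: $1,675,490 − $178,130 = $1,497,360
Cap: 15% of $3,839,500 = $575,925
Cap at $575,925: $1,497,360 exceeds the cap → $575,925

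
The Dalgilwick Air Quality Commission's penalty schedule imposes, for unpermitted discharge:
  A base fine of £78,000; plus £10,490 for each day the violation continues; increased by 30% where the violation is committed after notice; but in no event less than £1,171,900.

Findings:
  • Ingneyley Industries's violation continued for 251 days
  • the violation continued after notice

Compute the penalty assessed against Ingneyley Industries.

£3,524,287

Per-day component: 251 × £10,490 = £2,632,990
Base plus per-day: £78,000 + £2,632,990 = £2,710,990
Enhancement: 30% of £2,710,990 = £813,297
Enhanced fine: £2,710,990 + £813,297 = £3,524,287
Minimum £1,171,900: £3,524,287 meets the minimum, no increase.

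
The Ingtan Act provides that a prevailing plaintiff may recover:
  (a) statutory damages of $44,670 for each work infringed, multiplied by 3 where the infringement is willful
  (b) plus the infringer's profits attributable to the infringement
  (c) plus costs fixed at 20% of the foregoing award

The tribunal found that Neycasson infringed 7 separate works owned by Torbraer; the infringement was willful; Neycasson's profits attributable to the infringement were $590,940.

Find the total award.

$1,834,812

Statutory damages: 7 × $44,670 = $312,690
Trebled: 3 × $312,690 = $938,070
Combined award: $938,070 + $590,940 = $1,529,010
Costs: 20% of $1,529,010 = $305,802
Award plus costs: $1,529,010 + $305,802 = $1,834,812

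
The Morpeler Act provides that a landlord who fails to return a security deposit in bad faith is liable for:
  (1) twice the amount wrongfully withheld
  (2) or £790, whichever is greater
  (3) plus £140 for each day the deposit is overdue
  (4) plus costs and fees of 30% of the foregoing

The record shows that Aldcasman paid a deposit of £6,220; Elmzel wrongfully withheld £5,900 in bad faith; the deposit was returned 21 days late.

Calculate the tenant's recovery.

£19,162

Doubled: 2 × £5,900 = £11,800
Minimum £790: £11,800 meets the minimum, no increase.
Late-return penalty: 21 × £140 = £2,940
Damages plus late penalty: £11,800 + £2,940 = £14,740
Costs and fees: 30% of £14,740 = £4,422
Total recovery: £14,740 + £4,422 = £19,162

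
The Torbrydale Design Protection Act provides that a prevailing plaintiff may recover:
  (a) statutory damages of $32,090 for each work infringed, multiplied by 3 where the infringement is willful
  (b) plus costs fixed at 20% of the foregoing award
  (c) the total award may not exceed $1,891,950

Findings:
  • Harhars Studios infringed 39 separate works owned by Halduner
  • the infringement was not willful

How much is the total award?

Statutory damages: 39 × $32,090 = $1,251,510
Infringement not willful: no ×3 enhancement.
Costs: 20% of $1,251,510 = $250,302
Award plus costs: $1,251,510 + $250,302 = $1,501,812
Cap at $1,891,950: $1,501,812 is within the cap, no reduction.

$1,501,812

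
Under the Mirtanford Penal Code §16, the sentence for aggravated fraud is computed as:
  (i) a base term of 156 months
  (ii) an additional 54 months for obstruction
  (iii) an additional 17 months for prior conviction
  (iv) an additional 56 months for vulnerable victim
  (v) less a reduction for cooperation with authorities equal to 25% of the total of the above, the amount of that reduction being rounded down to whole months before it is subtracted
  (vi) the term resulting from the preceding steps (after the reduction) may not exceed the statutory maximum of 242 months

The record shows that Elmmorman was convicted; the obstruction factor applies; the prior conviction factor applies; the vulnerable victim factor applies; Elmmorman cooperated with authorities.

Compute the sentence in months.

Obstruction enhancement: +54 months
Prior conviction enhancement: +17 months
Vulnerable victim enhancement: +56 months
Adjusted term: 156 months + 54 months + 17 months + 56 months = 283 months
Cooperation with authorities reduction: 25% of 283 months = 70 months (rounded down)
After reduction: 283 − 70 = 213 months
Cap at 242 months: 213 months is within the cap, no reduction.

213 months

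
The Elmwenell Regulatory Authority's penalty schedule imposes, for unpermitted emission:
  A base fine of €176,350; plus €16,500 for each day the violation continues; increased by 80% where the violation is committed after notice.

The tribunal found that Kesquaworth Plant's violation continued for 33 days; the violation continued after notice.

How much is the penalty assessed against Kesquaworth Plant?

Per-day component: 33 × €16,500 = €544,500
Base plus per-day: €176,350 + €544,500 = €720,850
Enhancement: 80% of €720,850 = €576,680
Enhanced fine: €720,850 + €576,680 = €1,297,530

€1,297,530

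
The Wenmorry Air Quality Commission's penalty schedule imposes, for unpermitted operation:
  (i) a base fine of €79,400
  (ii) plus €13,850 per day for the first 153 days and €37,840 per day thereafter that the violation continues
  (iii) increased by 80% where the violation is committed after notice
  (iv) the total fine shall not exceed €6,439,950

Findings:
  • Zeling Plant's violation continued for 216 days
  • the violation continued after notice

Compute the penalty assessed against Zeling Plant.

€6,439,950

First 153 days: 153 × €13,850 = €2,119,050
Remaining days: (216 − 153) × €37,840 = €2,383,920
Per-day component: €2,119,050 + €2,383,920 = €4,502,970
Base plus per-day: €79,400 + €4,502,970 = €4,582,370
Enhancement: 80% of €4,582,370 = €3,665,896
Enhanced fine: €4,582,370 + €3,665,896 = €8,248,266
Cap at €6,439,950: €8,248,266 exceeds the cap → €6,439,950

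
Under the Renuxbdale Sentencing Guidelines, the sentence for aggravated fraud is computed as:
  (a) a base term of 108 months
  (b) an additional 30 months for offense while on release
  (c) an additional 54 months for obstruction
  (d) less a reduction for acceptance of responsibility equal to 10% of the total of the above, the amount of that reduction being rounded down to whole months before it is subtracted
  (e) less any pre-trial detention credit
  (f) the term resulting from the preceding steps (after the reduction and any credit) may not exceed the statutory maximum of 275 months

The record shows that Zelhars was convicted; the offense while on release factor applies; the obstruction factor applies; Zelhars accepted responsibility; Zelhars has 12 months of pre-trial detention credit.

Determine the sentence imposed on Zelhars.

161 months

Offense while on release enhancement: +30 months
Obstruction enhancement: +54 months
Adjusted term: 108 months + 30 months + 54 months = 192 months
Acceptance of responsibility reduction: 10% of 192 months = 19 months (rounded down)
After reduction: 192 − 19 = 173 months
Less pre-trial detention credit: 173 months − 12 months = 161 months
Cap at 275 months: 161 months is within the cap, no reduction.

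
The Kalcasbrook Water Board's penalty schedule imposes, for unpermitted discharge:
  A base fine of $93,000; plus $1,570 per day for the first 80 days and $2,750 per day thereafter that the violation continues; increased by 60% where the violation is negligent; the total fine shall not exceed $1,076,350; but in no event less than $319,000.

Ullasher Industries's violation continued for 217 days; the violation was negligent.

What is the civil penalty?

First 80 days: 80 × $1,570 = $125,600
Remaining days: (217 − 80) × $2,750 = $376,750
Per-day component: $125,600 + $376,750 = $502,350
Base plus per-day: $93,000 + $502,350 = $595,350
Enhancement: 60% of $595,350 = $357,210
Enhanced fine: $595,350 + $357,210 = $952,560
Cap at $1,076,350: $952,560 is within the cap, no reduction.
Minimum $319,000: $952,560 meets the minimum, no increase.

$952,560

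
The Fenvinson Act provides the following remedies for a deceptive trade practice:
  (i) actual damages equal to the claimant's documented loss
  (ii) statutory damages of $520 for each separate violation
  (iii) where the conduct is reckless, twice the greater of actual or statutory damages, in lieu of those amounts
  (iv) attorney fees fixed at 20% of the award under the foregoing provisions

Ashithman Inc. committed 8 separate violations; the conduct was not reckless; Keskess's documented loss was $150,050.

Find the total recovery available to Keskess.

Total recovery: $185,052

Statutory damages: 8 × $520 = $4,160
Conduct not reckless: the in-lieu enhancement does not apply.
Actual plus statutory damages: $150,050 + $4,160 = $154,210
Attorney fees: 20% of $154,210 = $30,842
Total recovery: $154,210 + $30,842 = $185,052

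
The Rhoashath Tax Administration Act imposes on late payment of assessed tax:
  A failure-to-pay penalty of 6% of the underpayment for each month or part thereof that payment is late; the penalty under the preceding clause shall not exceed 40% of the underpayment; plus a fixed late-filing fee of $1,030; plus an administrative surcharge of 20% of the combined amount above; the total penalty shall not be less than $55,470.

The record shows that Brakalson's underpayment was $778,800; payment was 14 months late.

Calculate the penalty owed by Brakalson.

Accrued rate: 6% × 14 = 84%, capped at 40% → 40%
Failure-to-pay penalty: 40% of $778,800 = $311,520
Penalty before surcharge: $311,520 + $1,030 = $312,550
Administrative surcharge: 20% of $312,550 = $62,510
Total penalty: $312,550 + $62,510 = $375,060
Minimum $55,470: $375,060 meets the minimum, no increase.

$375,060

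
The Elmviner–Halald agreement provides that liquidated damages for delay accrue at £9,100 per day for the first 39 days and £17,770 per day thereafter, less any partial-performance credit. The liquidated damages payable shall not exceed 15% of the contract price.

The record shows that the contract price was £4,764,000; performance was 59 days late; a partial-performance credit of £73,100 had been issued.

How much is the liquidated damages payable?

First 39 days: 39 × £9,100 = £354,900
Remaining days: (59 − 39) × £17,770 = £355,400
Accrued per-day damages: £354,900 + £355,400 = £710,300
Less partial-performance credit: £710,300 − £73,100 = £637,200
Cap: 15% of £4,764,000 = £714,600
Cap at £714,600: £637,200 is within the cap, no reduction.

£637,200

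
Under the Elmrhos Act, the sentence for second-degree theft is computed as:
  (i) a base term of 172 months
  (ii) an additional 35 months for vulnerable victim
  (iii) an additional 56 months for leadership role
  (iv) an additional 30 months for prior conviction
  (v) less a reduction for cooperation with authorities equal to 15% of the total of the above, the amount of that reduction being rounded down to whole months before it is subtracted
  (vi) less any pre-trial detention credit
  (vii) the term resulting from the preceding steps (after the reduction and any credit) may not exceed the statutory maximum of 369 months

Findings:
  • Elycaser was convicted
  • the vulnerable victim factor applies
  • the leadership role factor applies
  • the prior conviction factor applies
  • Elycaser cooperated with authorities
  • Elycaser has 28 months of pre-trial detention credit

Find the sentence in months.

Vulnerable victim enhancement: +35 months
Leadership role enhancement: +56 months
Prior conviction enhancement: +30 months
Adjusted term: 172 months + 35 months + 56 months + 30 months = 293 months
Cooperation with authorities reduction: 15% of 293 months = 43 months (rounded down)
After reduction: 293 − 43 = 250 months
Less pre-trial detention credit: 250 months − 28 months = 222 months
Cap at 369 months: 222 months is within the cap, no reduction.

222 months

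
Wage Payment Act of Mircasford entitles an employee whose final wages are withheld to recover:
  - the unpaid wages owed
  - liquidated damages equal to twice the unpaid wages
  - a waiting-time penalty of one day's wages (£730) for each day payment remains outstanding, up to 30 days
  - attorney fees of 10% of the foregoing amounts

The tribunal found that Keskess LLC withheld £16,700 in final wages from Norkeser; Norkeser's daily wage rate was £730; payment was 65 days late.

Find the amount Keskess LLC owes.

Doubled: 2 × £16,700 = £33,400
Penalty days: min(65, 30) = 30
Waiting-time penalty: 30 × £730 = £21,900
Subtotal: £16,700 + £33,400 + £21,900 = £72,000
Attorney fees: 10% of £72,000 = £7,200
Total award: £72,000 + £7,200 = £79,200

Total award: £79,200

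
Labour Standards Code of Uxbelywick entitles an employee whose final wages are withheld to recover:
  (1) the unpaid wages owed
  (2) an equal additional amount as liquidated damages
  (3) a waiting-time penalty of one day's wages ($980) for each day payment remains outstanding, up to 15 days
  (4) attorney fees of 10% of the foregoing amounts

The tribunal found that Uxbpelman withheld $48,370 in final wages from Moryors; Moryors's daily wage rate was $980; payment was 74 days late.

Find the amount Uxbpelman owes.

Liquidated damages (equal amount): $48,370
Penalty days: min(74, 15) = 15
Waiting-time penalty: 15 × $980 = $14,700
Subtotal: $48,370 + $48,370 + $14,700 = $111,440
Attorney fees: 10% of $111,440 = $11,144
Total award: $111,440 + $11,144 = $122,584

$122,584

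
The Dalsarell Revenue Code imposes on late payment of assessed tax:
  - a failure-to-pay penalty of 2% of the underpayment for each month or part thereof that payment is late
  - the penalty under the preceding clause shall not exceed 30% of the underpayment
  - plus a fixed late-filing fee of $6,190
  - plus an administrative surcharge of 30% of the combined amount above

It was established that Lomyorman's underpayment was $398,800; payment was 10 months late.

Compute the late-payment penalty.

Accrued rate: 2% × 10 = 20%, capped at 30% → 20%
Failure-to-pay penalty: 20% of $398,800 = $79,760
Penalty before surcharge: $79,760 + $6,190 = $85,950
Administrative surcharge: 30% of $85,950 = $25,785
Total penalty: $85,950 + $25,785 = $111,735

Penalty: $111,735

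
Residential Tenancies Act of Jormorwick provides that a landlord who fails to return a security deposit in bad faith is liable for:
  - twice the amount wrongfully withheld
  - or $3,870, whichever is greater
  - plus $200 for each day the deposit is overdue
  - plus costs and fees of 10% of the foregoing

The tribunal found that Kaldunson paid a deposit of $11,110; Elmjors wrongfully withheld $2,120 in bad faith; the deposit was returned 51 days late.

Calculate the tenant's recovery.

$15,884

Doubled: 2 × $2,120 = $4,240
Minimum $3,870: $4,240 meets the minimum, no increase.
Late-return penalty: 51 × $200 = $10,200
Damages plus late penalty: $4,240 + $10,200 = $14,440
Costs and fees: 10% of $14,440 = $1,444
Total recovery: $14,440 + $1,444 = $15,884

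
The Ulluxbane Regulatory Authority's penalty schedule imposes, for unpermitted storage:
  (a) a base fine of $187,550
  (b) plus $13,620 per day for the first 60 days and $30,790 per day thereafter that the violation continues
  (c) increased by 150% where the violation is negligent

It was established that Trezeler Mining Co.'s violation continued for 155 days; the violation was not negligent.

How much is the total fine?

$3,929,800

First 60 days: 60 × $13,620 = $817,200
Remaining days: (155 − 60) × $30,790 = $2,925,050
Per-day component: $817,200 + $2,925,050 = $3,742,250
Base plus per-day: $187,550 + $3,742,250 = $3,929,800
The violation was not negligent: no 150% increase.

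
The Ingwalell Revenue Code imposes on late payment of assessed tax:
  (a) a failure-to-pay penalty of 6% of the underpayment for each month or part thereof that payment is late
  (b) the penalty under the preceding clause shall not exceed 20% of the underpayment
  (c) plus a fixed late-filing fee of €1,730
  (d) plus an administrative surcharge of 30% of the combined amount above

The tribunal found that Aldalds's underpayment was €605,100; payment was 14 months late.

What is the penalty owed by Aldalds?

Penalty: €159,575

Accrued rate: 6% × 14 = 84%, capped at 20% → 20%
Failure-to-pay penalty: 20% of €605,100 = €121,020
Penalty before surcharge: €121,020 + €1,730 = €122,750
Administrative surcharge: 30% of €122,750 = €36,825
Total penalty: €122,750 + €36,825 = €159,575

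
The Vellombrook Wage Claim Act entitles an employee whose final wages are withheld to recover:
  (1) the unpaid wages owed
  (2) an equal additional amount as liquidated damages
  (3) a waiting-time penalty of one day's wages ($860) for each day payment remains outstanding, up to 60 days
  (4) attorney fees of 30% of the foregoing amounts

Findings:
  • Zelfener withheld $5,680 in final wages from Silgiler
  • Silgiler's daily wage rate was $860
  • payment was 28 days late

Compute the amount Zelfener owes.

Liquidated damages (equal amount): $5,680
Penalty days: min(28, 60) = 28
Waiting-time penalty: 28 × $860 = $24,080
Subtotal: $5,680 + $5,680 + $24,080 = $35,440
Attorney fees: 30% of $35,440 = $10,632
Total award: $35,440 + $10,632 = $46,072

$46,072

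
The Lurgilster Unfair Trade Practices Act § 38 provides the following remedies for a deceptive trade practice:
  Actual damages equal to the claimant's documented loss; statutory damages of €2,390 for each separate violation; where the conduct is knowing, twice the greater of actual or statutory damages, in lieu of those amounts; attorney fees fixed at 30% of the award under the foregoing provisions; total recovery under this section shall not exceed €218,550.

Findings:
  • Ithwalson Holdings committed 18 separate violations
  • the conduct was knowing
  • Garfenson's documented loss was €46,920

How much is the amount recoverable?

€121,992

Statutory damages: 18 × €2,390 = €43,020
Greater of actual damages (€46,920) or statutory damages (€43,020): €46,920
Doubled: 2 × €46,920 = €93,840
Attorney fees: 30% of €93,840 = €28,152
Total before cap: €93,840 + €28,152 = €121,992
Cap at €218,550: €121,992 is within the cap, no reduction.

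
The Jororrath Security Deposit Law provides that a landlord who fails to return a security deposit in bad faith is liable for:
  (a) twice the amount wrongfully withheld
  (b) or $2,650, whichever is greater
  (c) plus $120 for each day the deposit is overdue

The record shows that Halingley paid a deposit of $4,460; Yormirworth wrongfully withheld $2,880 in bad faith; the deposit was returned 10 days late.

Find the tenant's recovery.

$6,960

Doubled: 2 × $2,880 = $5,760
Minimum $2,650: $5,760 meets the minimum, no increase.
Late-return penalty: 10 × $120 = $1,200
Damages plus late penalty: $5,760 + $1,200 = $6,960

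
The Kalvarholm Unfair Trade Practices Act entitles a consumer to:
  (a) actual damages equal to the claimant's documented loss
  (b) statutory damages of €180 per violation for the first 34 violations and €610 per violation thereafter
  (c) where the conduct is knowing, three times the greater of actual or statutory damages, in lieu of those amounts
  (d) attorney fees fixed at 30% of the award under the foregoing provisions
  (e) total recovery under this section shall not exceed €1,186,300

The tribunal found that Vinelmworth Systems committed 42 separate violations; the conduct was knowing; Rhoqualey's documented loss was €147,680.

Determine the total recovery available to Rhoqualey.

First 34 violations: 34 × €180 = €6,120
Remaining violations: (42 − 34) × €610 = €4,880
Statutory damages: €6,120 + €4,880 = €11,000
Greater of actual damages (€147,680) or statutory damages (€11,000): €147,680
Trebled: 3 × €147,680 = €443,040
Attorney fees: 30% of €443,040 = €132,912
Total before cap: €443,040 + €132,912 = €575,952
Cap at €1,186,300: €575,952 is within the cap, no reduction.

€575,952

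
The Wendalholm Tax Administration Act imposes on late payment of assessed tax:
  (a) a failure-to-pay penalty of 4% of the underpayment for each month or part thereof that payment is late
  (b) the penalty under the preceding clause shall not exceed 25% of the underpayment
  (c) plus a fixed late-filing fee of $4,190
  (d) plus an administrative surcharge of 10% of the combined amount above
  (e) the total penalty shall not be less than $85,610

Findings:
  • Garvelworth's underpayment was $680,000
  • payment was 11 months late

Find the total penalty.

Accrued rate: 4% × 11 = 44%, capped at 25% → 25%
Failure-to-pay penalty: 25% of $680,000 = $170,000
Penalty before surcharge: $170,000 + $4,190 = $174,190
Administrative surcharge: 10% of $174,190 = $17,419
Total penalty: $174,190 + $17,419 = $191,609
Minimum $85,610: $191,609 meets the minimum, no increase.

$191,609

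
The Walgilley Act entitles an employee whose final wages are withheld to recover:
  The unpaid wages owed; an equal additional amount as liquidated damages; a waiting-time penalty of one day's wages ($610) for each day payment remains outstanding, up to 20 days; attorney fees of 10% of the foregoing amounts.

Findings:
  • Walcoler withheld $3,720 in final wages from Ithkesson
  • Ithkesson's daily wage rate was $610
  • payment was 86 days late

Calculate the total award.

Liquidated damages (equal amount): $3,720
Penalty days: min(86, 20) = 20
Waiting-time penalty: 20 × $610 = $12,200
Subtotal: $3,720 + $3,720 + $12,200 = $19,640
Attorney fees: 10% of $19,640 = $1,964
Total award: $19,640 + $1,964 = $21,604

$21,604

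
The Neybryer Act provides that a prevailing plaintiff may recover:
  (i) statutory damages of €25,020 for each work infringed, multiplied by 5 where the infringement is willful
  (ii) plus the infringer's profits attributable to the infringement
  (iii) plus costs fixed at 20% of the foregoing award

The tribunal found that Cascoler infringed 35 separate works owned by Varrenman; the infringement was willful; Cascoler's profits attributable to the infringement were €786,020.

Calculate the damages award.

Statutory damages: 35 × €25,020 = €875,700
Multiplied by 5: 5 × €875,700 = €4,378,500
Combined award: €4,378,500 + €786,020 = €5,164,520
Costs: 20% of €5,164,520 = €1,032,904
Award plus costs: €5,164,520 + €1,032,904 = €6,197,424

€6,197,424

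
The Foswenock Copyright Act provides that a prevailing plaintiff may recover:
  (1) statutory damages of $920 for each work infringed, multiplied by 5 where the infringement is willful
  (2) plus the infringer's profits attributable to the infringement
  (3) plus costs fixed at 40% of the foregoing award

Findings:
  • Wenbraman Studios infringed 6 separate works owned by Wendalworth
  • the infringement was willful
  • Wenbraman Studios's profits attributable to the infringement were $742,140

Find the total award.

Statutory damages: 6 × $920 = $5,520
Multiplied by 5: 5 × $5,520 = $27,600
Combined award: $27,600 + $742,140 = $769,740
Costs: 40% of $769,740 = $307,896
Award plus costs: $769,740 + $307,896 = $1,077,636

$1,077,636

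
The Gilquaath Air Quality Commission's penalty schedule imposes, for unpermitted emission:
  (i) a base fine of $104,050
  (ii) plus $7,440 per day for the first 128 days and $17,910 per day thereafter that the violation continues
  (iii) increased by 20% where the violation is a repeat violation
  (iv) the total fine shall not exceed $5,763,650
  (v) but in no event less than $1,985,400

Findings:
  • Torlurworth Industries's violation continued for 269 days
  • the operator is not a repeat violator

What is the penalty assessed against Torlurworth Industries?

First 128 days: 128 × $7,440 = $952,320
Remaining days: (269 − 128) × $17,910 = $2,525,310
Per-day component: $952,320 + $2,525,310 = $3,477,630
Base plus per-day: $104,050 + $3,477,630 = $3,581,680
The operator is not a repeat violator: no 20% increase.
Cap at $5,763,650: $3,581,680 is within the cap, no reduction.
Minimum $1,985,400: $3,581,680 meets the minimum, no increase.

Civil penalty: $3,581,680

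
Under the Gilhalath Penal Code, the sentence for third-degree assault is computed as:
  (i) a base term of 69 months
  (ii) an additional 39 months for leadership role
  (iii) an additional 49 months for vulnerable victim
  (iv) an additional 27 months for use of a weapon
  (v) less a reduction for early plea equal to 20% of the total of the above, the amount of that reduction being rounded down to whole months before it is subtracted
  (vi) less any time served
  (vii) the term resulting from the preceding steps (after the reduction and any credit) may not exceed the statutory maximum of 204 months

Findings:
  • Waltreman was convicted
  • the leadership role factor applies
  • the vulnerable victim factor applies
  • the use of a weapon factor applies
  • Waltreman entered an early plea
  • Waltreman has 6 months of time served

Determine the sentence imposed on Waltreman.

Sentence: 142 months

Leadership role enhancement: +39 months
Vulnerable victim enhancement: +49 months
Use of a weapon enhancement: +27 months
Adjusted term: 69 months + 39 months + 49 months + 27 months = 184 months
Early plea reduction: 20% of 184 months = 36 months (rounded down)
After reduction: 184 − 36 = 148 months
Less time served: 148 months − 6 months = 142 months
Cap at 204 months: 142 months is within the cap, no reduction.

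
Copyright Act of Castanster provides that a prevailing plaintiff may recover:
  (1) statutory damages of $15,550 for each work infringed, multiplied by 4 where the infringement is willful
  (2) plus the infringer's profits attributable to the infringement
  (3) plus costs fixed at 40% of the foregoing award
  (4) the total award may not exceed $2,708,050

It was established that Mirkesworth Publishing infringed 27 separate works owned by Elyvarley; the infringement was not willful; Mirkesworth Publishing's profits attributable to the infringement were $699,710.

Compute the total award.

$1,567,384

Statutory damages: 27 × $15,550 = $419,850
Infringement not willful: no ×4 enhancement.
Combined award: $419,850 + $699,710 = $1,119,560
Costs: 40% of $1,119,560 = $447,824
Award plus costs: $1,119,560 + $447,824 = $1,567,384
Cap at $2,708,050: $1,567,384 is within the cap, no reduction.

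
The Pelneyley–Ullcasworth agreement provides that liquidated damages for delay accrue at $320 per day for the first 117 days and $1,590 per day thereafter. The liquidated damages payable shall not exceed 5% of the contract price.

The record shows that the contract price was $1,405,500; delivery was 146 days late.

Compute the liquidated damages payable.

$70,275

First 117 days: 117 × $320 = $37,440
Remaining days: (146 − 117) × $1,590 = $46,110
Accrued per-day damages: $37,440 + $46,110 = $83,550
Cap: 5% of $1,405,500 = $70,275
Cap at $70,275: $83,550 exceeds the cap → $70,275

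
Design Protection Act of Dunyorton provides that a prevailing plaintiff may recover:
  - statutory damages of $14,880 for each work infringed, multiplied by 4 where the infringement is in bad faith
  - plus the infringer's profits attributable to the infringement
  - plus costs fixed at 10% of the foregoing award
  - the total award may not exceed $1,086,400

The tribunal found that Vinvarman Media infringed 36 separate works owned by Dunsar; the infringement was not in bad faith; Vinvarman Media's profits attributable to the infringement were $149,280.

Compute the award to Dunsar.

Statutory damages: 36 × $14,880 = $535,680
Infringement not in bad faith: no ×4 enhancement.
Combined award: $535,680 + $149,280 = $684,960
Costs: 10% of $684,960 = $68,496
Award plus costs: $684,960 + $68,496 = $753,456
Cap at $1,086,400: $753,456 is within the cap, no reduction.

$753,456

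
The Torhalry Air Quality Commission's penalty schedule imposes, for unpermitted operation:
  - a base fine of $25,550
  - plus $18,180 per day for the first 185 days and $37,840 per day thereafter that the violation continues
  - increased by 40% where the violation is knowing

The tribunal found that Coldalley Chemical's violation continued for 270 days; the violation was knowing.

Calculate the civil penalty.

$9,247,350

First 185 days: 185 × $18,180 = $3,363,300
Remaining days: (270 − 185) × $37,840 = $3,216,400
Per-day component: $3,363,300 + $3,216,400 = $6,579,700
Base plus per-day: $25,550 + $6,579,700 = $6,605,250
Enhancement: 40% of $6,605,250 = $2,642,100
Enhanced fine: $6,605,250 + $2,642,100 = $9,247,350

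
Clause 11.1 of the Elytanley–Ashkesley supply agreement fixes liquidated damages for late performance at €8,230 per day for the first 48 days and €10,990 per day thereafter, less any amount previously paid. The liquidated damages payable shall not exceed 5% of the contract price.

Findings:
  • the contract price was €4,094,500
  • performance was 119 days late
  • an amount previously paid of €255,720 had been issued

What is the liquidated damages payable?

First 48 days: 48 × €8,230 = €395,040
Remaining days: (119 − 48) × €10,990 = €780,290
Accrued per-day damages: €395,040 + €780,290 = €1,175,330
Less amount previously paid: €1,175,330 − €255,720 = €919,610
Cap: 5% of €4,094,500 = €204,725
Cap at €204,725: €919,610 exceeds the cap → €204,725

€204,725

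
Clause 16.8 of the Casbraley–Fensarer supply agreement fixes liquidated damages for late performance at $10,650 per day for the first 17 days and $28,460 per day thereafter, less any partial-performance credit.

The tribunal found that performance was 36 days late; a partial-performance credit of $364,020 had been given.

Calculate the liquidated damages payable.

$357,770

First 17 days: 17 × $10,650 = $181,050
Remaining days: (36 − 17) × $28,460 = $540,740
Accrued per-day damages: $181,050 + $540,740 = $721,790
Less partial-performance credit: $721,790 − $364,020 = $357,770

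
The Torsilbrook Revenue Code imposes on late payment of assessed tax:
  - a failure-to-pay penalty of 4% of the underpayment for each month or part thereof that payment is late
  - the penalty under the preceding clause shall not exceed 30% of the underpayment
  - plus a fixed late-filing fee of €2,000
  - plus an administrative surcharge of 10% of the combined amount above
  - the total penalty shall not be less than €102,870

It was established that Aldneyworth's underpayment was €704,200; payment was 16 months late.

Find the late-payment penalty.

€234,586

Accrued rate: 4% × 16 = 64%, capped at 30% → 30%
Failure-to-pay penalty: 30% of €704,200 = €211,260
Penalty before surcharge: €211,260 + €2,000 = €213,260
Administrative surcharge: 10% of €213,260 = €21,326
Total penalty: €213,260 + €21,326 = €234,586
Minimum €102,870: €234,586 meets the minimum, no increase.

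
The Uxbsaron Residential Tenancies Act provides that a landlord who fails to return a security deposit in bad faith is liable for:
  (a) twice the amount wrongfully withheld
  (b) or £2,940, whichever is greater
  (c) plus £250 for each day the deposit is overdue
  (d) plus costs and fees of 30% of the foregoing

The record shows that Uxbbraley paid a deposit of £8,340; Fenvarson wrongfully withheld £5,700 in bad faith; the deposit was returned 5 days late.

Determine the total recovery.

Doubled: 2 × £5,700 = £11,400
Minimum £2,940: £11,400 meets the minimum, no increase.
Late-return penalty: 5 × £250 = £1,250
Damages plus late penalty: £11,400 + £1,250 = £12,650
Costs and fees: 30% of £12,650 = £3,795
Total recovery: £12,650 + £3,795 = £16,445

Recovery: £16,445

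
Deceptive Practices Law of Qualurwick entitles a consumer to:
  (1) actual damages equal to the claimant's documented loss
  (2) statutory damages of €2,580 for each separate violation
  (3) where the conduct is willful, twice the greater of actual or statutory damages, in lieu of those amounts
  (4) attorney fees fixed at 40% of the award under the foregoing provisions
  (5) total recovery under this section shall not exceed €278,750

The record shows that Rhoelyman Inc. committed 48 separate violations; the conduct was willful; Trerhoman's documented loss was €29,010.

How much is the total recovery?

Statutory damages: 48 × €2,580 = €123,840
Greater of actual damages (€29,010) or statutory damages (€123,840): €123,840
Doubled: 2 × €123,840 = €247,680
Attorney fees: 40% of €247,680 = €99,072
Total before cap: €247,680 + €99,072 = €346,752
Cap at €278,750: €346,752 exceeds the cap → €278,750

€278,750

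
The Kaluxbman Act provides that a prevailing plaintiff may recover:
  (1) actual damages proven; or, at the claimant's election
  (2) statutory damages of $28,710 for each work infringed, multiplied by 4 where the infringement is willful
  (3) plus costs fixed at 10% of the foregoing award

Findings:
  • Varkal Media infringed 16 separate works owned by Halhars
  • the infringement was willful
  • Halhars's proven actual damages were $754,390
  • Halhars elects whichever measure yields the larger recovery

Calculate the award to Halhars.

Statutory damages: 16 × $28,710 = $459,360
Multiplied by 4: 4 × $459,360 = $1,837,440
Greater of actual damages ($754,390) or enhanced statutory damages ($1,837,440): $1,837,440
Costs: 10% of $1,837,440 = $183,744
Award plus costs: $1,837,440 + $183,744 = $2,021,184

$2,021,184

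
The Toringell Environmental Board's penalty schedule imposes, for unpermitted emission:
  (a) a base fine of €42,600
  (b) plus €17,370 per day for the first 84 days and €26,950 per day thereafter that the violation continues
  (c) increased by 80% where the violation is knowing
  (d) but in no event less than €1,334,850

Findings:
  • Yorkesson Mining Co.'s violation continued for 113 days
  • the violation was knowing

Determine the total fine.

First 84 days: 84 × €17,370 = €1,459,080
Remaining days: (113 − 84) × €26,950 = €781,550
Per-day component: €1,459,080 + €781,550 = €2,240,630
Base plus per-day: €42,600 + €2,240,630 = €2,283,230
Enhancement: 80% of €2,283,230 = €1,826,584
Enhanced fine: €2,283,230 + €1,826,584 = €4,109,814
Minimum €1,334,850: €4,109,814 meets the minimum, no increase.

€4,109,814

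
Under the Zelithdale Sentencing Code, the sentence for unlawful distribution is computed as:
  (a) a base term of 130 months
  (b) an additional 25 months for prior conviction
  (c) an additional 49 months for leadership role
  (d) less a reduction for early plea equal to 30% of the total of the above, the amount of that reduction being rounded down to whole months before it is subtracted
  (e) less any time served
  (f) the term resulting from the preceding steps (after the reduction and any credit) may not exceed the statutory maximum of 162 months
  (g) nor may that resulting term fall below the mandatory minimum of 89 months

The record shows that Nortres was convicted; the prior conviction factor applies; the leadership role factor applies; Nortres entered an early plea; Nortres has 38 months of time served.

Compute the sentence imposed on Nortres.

105 months

Prior conviction enhancement: +25 months
Leadership role enhancement: +49 months
Adjusted term: 130 months + 25 months + 49 months = 204 months
Early plea reduction: 30% of 204 months = 61 months (rounded down)
After reduction: 204 − 61 = 143 months
Less time served: 143 months − 38 months = 105 months
Cap at 162 months: 105 months is within the cap, no reduction.
Minimum 89 months: 105 months meets the minimum, no increase.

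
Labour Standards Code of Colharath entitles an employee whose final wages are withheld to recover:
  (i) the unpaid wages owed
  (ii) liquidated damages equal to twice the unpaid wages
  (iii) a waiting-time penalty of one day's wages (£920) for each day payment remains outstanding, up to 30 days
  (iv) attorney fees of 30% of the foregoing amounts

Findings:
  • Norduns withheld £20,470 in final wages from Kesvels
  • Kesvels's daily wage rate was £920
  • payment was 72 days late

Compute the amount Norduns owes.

£115,713

Doubled: 2 × £20,470 = £40,940
Penalty days: min(72, 30) = 30
Waiting-time penalty: 30 × £920 = £27,600
Subtotal: £20,470 + £40,940 + £27,600 = £89,010
Attorney fees: 30% of £89,010 = £26,703
Total award: £89,010 + £26,703 = £115,713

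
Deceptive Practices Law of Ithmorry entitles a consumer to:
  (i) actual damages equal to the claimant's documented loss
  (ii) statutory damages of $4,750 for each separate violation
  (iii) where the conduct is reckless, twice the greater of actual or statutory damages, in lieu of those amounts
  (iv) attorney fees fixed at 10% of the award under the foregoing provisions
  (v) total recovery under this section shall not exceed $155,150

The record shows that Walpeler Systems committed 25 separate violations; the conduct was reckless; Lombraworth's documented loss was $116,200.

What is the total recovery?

$155,150

Statutory damages: 25 × $4,750 = $118,750
Greater of actual damages ($116,200) or statutory damages ($118,750): $118,750
Doubled: 2 × $118,750 = $237,500
Attorney fees: 10% of $237,500 = $23,750
Total before cap: $237,500 + $23,750 = $261,250
Cap at $155,150: $261,250 exceeds the cap → $155,150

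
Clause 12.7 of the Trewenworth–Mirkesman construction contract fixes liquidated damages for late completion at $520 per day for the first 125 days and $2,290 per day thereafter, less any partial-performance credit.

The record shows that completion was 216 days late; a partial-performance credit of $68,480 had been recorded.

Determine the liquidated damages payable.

$204,910

First 125 days: 125 × $520 = $65,000
Remaining days: (216 − 125) × $2,290 = $208,390
Accrued per-day damages: $65,000 + $208,390 = $273,390
Less partial-performance credit: $273,390 − $68,480 = $204,910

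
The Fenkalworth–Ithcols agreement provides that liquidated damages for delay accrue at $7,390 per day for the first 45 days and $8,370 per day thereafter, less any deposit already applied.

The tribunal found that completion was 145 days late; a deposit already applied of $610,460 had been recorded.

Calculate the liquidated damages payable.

$559,090

First 45 days: 45 × $7,390 = $332,550
Remaining days: (145 − 45) × $8,370 = $837,000
Accrued per-day damages: $332,550 + $837,000 = $1,169,550
Less deposit already applied: $1,169,550 − $610,460 = $559,090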